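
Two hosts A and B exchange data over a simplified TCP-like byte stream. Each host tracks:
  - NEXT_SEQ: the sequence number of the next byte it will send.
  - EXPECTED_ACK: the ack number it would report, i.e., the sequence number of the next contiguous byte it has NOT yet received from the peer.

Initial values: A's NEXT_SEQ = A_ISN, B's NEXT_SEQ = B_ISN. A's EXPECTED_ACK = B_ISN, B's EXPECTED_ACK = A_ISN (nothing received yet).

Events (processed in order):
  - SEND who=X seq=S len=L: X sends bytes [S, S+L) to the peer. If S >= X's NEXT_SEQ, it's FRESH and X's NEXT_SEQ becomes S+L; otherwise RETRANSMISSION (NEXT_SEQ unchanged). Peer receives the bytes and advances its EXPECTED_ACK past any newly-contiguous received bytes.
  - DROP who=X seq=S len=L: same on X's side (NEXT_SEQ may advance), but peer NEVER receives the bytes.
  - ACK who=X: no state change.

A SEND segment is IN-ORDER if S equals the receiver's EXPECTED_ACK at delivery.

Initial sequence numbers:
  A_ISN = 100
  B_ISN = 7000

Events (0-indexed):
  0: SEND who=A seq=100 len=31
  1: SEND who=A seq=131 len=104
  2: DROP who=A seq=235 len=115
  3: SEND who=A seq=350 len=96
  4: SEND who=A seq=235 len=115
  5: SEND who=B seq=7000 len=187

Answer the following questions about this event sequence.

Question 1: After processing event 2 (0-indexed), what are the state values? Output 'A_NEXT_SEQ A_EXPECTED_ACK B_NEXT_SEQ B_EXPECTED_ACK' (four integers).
After event 0: A_seq=131 A_ack=7000 B_seq=7000 B_ack=131
After event 1: A_seq=235 A_ack=7000 B_seq=7000 B_ack=235
After event 2: A_seq=350 A_ack=7000 B_seq=7000 B_ack=235

350 7000 7000 235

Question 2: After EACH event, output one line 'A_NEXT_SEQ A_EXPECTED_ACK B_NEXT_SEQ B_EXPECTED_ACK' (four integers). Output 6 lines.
131 7000 7000 131
235 7000 7000 235
350 7000 7000 235
446 7000 7000 235
446 7000 7000 446
446 7187 7187 446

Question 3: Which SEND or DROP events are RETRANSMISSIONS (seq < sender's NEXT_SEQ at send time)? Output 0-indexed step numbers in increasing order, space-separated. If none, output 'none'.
Step 0: SEND seq=100 -> fresh
Step 1: SEND seq=131 -> fresh
Step 2: DROP seq=235 -> fresh
Step 3: SEND seq=350 -> fresh
Step 4: SEND seq=235 -> retransmit
Step 5: SEND seq=7000 -> fresh

Answer: 4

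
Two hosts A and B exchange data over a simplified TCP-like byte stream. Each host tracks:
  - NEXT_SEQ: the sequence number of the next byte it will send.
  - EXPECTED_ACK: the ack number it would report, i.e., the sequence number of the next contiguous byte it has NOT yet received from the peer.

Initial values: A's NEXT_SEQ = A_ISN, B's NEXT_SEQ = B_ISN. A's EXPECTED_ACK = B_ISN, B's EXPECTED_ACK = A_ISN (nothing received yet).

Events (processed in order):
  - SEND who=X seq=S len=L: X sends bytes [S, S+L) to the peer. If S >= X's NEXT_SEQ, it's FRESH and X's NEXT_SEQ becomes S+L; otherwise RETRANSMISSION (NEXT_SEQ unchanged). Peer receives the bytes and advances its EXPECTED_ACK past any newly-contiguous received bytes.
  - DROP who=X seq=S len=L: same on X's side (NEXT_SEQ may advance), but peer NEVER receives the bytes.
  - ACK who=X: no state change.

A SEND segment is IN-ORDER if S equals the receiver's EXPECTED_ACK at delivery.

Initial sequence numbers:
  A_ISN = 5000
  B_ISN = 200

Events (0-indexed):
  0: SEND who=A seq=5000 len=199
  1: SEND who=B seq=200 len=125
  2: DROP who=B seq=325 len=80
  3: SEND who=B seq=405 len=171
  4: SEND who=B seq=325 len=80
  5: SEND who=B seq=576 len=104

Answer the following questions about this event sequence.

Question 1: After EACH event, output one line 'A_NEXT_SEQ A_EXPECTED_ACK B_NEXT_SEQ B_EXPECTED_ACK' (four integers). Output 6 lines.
5199 200 200 5199
5199 325 325 5199
5199 325 405 5199
5199 325 576 5199
5199 576 576 5199
5199 680 680 5199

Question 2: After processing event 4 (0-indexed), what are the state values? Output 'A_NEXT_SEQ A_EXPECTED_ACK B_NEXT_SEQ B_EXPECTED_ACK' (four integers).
After event 0: A_seq=5199 A_ack=200 B_seq=200 B_ack=5199
After event 1: A_seq=5199 A_ack=325 B_seq=325 B_ack=5199
After event 2: A_seq=5199 A_ack=325 B_seq=405 B_ack=5199
After event 3: A_seq=5199 A_ack=325 B_seq=576 B_ack=5199
After event 4: A_seq=5199 A_ack=576 B_seq=576 B_ack=5199

5199 576 576 5199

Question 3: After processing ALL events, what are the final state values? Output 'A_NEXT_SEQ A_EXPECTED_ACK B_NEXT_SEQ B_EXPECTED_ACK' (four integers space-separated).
Answer: 5199 680 680 5199

Derivation:
After event 0: A_seq=5199 A_ack=200 B_seq=200 B_ack=5199
After event 1: A_seq=5199 A_ack=325 B_seq=325 B_ack=5199
After event 2: A_seq=5199 A_ack=325 B_seq=405 B_ack=5199
After event 3: A_seq=5199 A_ack=325 B_seq=576 B_ack=5199
After event 4: A_seq=5199 A_ack=576 B_seq=576 B_ack=5199
After event 5: A_seq=5199 A_ack=680 B_seq=680 B_ack=5199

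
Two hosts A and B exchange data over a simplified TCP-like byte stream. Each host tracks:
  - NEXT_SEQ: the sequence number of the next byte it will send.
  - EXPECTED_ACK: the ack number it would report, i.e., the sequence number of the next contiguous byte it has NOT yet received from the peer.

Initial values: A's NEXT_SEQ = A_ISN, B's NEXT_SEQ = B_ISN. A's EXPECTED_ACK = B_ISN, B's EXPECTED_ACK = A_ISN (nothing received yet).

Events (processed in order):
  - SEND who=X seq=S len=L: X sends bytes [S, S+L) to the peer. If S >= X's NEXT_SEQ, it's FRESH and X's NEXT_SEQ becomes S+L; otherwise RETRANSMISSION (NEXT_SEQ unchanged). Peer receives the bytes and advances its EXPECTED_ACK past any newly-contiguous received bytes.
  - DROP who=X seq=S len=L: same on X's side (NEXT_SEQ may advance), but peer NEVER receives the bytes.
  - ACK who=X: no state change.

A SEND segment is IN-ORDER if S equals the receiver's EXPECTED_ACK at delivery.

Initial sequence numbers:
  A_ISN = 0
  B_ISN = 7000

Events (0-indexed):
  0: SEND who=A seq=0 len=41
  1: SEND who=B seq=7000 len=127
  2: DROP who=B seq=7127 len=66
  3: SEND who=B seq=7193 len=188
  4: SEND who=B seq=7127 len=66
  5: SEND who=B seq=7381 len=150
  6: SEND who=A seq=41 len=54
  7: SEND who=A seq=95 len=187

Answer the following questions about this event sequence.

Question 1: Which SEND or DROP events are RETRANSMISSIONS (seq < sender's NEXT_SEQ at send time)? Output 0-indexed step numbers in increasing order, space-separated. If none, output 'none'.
Step 0: SEND seq=0 -> fresh
Step 1: SEND seq=7000 -> fresh
Step 2: DROP seq=7127 -> fresh
Step 3: SEND seq=7193 -> fresh
Step 4: SEND seq=7127 -> retransmit
Step 5: SEND seq=7381 -> fresh
Step 6: SEND seq=41 -> fresh
Step 7: SEND seq=95 -> fresh

Answer: 4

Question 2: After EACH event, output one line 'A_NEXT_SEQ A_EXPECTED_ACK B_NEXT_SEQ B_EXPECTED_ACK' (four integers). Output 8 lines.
41 7000 7000 41
41 7127 7127 41
41 7127 7193 41
41 7127 7381 41
41 7381 7381 41
41 7531 7531 41
95 7531 7531 95
282 7531 7531 282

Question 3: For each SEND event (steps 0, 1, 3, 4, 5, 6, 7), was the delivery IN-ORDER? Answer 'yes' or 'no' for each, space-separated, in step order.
Answer: yes yes no yes yes yes yes

Derivation:
Step 0: SEND seq=0 -> in-order
Step 1: SEND seq=7000 -> in-order
Step 3: SEND seq=7193 -> out-of-order
Step 4: SEND seq=7127 -> in-order
Step 5: SEND seq=7381 -> in-order
Step 6: SEND seq=41 -> in-order
Step 7: SEND seq=95 -> in-order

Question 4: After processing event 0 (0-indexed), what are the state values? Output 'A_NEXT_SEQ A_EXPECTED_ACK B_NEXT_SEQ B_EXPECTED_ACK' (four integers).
After event 0: A_seq=41 A_ack=7000 B_seq=7000 B_ack=41

41 7000 7000 41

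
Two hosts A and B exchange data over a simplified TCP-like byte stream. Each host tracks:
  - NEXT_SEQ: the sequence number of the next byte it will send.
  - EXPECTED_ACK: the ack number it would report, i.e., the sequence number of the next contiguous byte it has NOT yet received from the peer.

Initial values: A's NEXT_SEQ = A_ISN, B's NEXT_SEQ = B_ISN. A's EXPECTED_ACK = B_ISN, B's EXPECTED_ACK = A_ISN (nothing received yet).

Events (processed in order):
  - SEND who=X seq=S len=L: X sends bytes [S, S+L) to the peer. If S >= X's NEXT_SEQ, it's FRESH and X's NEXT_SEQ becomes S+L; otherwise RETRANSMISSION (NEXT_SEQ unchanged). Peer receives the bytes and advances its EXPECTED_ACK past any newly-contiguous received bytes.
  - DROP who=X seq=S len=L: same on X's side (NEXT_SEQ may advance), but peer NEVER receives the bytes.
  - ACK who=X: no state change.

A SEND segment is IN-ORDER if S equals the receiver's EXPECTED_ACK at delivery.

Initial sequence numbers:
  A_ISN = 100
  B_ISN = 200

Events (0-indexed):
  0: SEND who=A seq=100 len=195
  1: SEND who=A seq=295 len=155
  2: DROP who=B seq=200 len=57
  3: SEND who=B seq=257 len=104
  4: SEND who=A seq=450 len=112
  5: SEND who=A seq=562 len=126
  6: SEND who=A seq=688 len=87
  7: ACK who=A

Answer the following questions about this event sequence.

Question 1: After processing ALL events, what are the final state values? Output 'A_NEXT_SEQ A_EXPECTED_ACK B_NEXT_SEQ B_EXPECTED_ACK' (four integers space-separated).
Answer: 775 200 361 775

Derivation:
After event 0: A_seq=295 A_ack=200 B_seq=200 B_ack=295
After event 1: A_seq=450 A_ack=200 B_seq=200 B_ack=450
After event 2: A_seq=450 A_ack=200 B_seq=257 B_ack=450
After event 3: A_seq=450 A_ack=200 B_seq=361 B_ack=450
After event 4: A_seq=562 A_ack=200 B_seq=361 B_ack=562
After event 5: A_seq=688 A_ack=200 B_seq=361 B_ack=688
After event 6: A_seq=775 A_ack=200 B_seq=361 B_ack=775
After event 7: A_seq=775 A_ack=200 B_seq=361 B_ack=775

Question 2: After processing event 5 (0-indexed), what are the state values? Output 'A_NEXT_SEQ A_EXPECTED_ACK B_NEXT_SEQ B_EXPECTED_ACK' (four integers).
After event 0: A_seq=295 A_ack=200 B_seq=200 B_ack=295
After event 1: A_seq=450 A_ack=200 B_seq=200 B_ack=450
After event 2: A_seq=450 A_ack=200 B_seq=257 B_ack=450
After event 3: A_seq=450 A_ack=200 B_seq=361 B_ack=450
After event 4: A_seq=562 A_ack=200 B_seq=361 B_ack=562
After event 5: A_seq=688 A_ack=200 B_seq=361 B_ack=688

688 200 361 688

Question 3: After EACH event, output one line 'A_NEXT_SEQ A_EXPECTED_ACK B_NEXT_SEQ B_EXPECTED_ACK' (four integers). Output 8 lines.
295 200 200 295
450 200 200 450
450 200 257 450
450 200 361 450
562 200 361 562
688 200 361 688
775 200 361 775
775 200 361 775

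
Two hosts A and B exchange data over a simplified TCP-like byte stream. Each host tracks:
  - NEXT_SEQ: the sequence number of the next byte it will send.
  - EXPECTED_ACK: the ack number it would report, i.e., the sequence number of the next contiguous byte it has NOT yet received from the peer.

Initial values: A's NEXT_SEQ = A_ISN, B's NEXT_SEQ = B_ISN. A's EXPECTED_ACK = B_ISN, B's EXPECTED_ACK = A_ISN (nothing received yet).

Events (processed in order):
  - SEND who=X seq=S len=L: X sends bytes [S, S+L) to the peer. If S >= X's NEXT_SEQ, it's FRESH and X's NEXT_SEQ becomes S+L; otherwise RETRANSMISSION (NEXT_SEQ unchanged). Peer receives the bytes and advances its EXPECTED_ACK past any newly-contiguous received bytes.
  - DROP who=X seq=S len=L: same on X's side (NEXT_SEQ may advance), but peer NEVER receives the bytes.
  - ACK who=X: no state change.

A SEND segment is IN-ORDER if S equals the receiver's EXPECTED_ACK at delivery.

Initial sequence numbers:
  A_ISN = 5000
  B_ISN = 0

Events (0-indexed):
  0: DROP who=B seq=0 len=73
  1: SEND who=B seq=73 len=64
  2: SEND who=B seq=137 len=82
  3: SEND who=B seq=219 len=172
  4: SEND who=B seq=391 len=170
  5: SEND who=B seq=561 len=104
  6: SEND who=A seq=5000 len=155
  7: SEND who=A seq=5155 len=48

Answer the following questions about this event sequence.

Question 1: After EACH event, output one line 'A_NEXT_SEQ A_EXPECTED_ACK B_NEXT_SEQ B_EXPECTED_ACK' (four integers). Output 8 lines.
5000 0 73 5000
5000 0 137 5000
5000 0 219 5000
5000 0 391 5000
5000 0 561 5000
5000 0 665 5000
5155 0 665 5155
5203 0 665 5203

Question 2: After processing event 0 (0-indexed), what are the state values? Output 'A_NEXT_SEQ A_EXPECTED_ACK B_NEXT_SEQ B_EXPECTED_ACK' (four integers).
After event 0: A_seq=5000 A_ack=0 B_seq=73 B_ack=5000

5000 0 73 5000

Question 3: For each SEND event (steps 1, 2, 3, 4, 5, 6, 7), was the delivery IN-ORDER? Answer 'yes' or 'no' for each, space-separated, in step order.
Answer: no no no no no yes yes

Derivation:
Step 1: SEND seq=73 -> out-of-order
Step 2: SEND seq=137 -> out-of-order
Step 3: SEND seq=219 -> out-of-order
Step 4: SEND seq=391 -> out-of-order
Step 5: SEND seq=561 -> out-of-order
Step 6: SEND seq=5000 -> in-order
Step 7: SEND seq=5155 -> in-order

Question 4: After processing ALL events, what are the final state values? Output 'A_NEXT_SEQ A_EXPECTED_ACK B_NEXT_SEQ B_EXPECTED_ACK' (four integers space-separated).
After event 0: A_seq=5000 A_ack=0 B_seq=73 B_ack=5000
After event 1: A_seq=5000 A_ack=0 B_seq=137 B_ack=5000
After event 2: A_seq=5000 A_ack=0 B_seq=219 B_ack=5000
After event 3: A_seq=5000 A_ack=0 B_seq=391 B_ack=5000
After event 4: A_seq=5000 A_ack=0 B_seq=561 B_ack=5000
After event 5: A_seq=5000 A_ack=0 B_seq=665 B_ack=5000
After event 6: A_seq=5155 A_ack=0 B_seq=665 B_ack=5155
After event 7: A_seq=5203 A_ack=0 B_seq=665 B_ack=5203

Answer: 5203 0 665 5203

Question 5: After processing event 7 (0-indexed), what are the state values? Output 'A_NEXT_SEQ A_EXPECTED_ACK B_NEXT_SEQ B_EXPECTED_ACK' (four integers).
After event 0: A_seq=5000 A_ack=0 B_seq=73 B_ack=5000
After event 1: A_seq=5000 A_ack=0 B_seq=137 B_ack=5000
After event 2: A_seq=5000 A_ack=0 B_seq=219 B_ack=5000
After event 3: A_seq=5000 A_ack=0 B_seq=391 B_ack=5000
After event 4: A_seq=5000 A_ack=0 B_seq=561 B_ack=5000
After event 5: A_seq=5000 A_ack=0 B_seq=665 B_ack=5000
After event 6: A_seq=5155 A_ack=0 B_seq=665 B_ack=5155
After event 7: A_seq=5203 A_ack=0 B_seq=665 B_ack=5203

5203 0 665 5203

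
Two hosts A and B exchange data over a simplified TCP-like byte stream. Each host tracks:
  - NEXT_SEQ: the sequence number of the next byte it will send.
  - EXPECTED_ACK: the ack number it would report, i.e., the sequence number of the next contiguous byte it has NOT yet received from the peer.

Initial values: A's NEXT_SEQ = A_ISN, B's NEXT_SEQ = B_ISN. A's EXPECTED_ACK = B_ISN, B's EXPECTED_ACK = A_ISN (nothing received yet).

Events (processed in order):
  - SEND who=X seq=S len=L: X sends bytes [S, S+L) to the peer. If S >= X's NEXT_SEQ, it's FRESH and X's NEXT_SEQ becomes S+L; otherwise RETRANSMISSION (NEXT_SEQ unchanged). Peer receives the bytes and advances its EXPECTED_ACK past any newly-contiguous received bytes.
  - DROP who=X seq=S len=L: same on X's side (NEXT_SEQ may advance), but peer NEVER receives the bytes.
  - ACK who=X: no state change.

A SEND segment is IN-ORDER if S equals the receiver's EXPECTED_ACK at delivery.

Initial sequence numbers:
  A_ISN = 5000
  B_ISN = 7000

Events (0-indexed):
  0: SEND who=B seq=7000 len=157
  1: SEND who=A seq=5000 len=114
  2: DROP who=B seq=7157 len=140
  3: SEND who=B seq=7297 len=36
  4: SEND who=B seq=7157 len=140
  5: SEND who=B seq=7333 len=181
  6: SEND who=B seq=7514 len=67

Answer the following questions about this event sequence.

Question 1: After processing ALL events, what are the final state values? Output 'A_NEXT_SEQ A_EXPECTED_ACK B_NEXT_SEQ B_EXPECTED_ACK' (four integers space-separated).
Answer: 5114 7581 7581 5114

Derivation:
After event 0: A_seq=5000 A_ack=7157 B_seq=7157 B_ack=5000
After event 1: A_seq=5114 A_ack=7157 B_seq=7157 B_ack=5114
After event 2: A_seq=5114 A_ack=7157 B_seq=7297 B_ack=5114
After event 3: A_seq=5114 A_ack=7157 B_seq=7333 B_ack=5114
After event 4: A_seq=5114 A_ack=7333 B_seq=7333 B_ack=5114
After event 5: A_seq=5114 A_ack=7514 B_seq=7514 B_ack=5114
After event 6: A_seq=5114 A_ack=7581 B_seq=7581 B_ack=5114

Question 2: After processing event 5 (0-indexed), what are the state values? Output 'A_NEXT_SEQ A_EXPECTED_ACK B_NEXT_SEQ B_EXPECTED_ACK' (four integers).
After event 0: A_seq=5000 A_ack=7157 B_seq=7157 B_ack=5000
After event 1: A_seq=5114 A_ack=7157 B_seq=7157 B_ack=5114
After event 2: A_seq=5114 A_ack=7157 B_seq=7297 B_ack=5114
After event 3: A_seq=5114 A_ack=7157 B_seq=7333 B_ack=5114
After event 4: A_seq=5114 A_ack=7333 B_seq=7333 B_ack=5114
After event 5: A_seq=5114 A_ack=7514 B_seq=7514 B_ack=5114

5114 7514 7514 5114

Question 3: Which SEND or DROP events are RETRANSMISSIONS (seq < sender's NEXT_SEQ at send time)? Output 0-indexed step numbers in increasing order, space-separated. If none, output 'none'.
Step 0: SEND seq=7000 -> fresh
Step 1: SEND seq=5000 -> fresh
Step 2: DROP seq=7157 -> fresh
Step 3: SEND seq=7297 -> fresh
Step 4: SEND seq=7157 -> retransmit
Step 5: SEND seq=7333 -> fresh
Step 6: SEND seq=7514 -> fresh

Answer: 4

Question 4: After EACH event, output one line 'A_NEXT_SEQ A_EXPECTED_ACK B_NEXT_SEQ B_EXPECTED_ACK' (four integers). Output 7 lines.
5000 7157 7157 5000
5114 7157 7157 5114
5114 7157 7297 5114
5114 7157 7333 5114
5114 7333 7333 5114
5114 7514 7514 5114
5114 7581 7581 5114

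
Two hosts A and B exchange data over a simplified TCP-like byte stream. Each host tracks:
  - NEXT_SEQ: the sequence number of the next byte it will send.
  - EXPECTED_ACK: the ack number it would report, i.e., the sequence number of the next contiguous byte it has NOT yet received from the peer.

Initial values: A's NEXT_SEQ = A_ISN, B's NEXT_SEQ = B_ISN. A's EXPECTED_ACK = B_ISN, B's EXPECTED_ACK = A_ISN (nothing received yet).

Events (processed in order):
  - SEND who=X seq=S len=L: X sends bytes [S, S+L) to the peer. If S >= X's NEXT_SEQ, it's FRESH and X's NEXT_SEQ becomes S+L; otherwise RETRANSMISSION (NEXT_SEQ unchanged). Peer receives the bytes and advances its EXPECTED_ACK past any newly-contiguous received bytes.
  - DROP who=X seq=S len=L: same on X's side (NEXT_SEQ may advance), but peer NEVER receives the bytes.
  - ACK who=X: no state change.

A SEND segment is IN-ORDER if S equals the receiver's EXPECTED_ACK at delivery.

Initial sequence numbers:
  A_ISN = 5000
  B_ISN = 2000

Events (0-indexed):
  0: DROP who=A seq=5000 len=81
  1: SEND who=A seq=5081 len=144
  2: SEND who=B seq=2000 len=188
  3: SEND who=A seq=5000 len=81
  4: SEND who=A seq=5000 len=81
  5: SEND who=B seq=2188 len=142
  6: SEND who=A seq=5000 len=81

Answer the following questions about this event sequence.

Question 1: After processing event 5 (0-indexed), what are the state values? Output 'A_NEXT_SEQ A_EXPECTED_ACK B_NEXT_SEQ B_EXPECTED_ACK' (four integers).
After event 0: A_seq=5081 A_ack=2000 B_seq=2000 B_ack=5000
After event 1: A_seq=5225 A_ack=2000 B_seq=2000 B_ack=5000
After event 2: A_seq=5225 A_ack=2188 B_seq=2188 B_ack=5000
After event 3: A_seq=5225 A_ack=2188 B_seq=2188 B_ack=5225
After event 4: A_seq=5225 A_ack=2188 B_seq=2188 B_ack=5225
After event 5: A_seq=5225 A_ack=2330 B_seq=2330 B_ack=5225

5225 2330 2330 5225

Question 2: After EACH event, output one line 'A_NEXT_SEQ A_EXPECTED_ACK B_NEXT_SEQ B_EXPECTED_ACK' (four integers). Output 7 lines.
5081 2000 2000 5000
5225 2000 2000 5000
5225 2188 2188 5000
5225 2188 2188 5225
5225 2188 2188 5225
5225 2330 2330 5225
5225 2330 2330 5225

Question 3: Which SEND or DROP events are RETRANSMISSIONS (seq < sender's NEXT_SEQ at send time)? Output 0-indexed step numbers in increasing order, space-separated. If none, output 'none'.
Answer: 3 4 6

Derivation:
Step 0: DROP seq=5000 -> fresh
Step 1: SEND seq=5081 -> fresh
Step 2: SEND seq=2000 -> fresh
Step 3: SEND seq=5000 -> retransmit
Step 4: SEND seq=5000 -> retransmit
Step 5: SEND seq=2188 -> fresh
Step 6: SEND seq=5000 -> retransmit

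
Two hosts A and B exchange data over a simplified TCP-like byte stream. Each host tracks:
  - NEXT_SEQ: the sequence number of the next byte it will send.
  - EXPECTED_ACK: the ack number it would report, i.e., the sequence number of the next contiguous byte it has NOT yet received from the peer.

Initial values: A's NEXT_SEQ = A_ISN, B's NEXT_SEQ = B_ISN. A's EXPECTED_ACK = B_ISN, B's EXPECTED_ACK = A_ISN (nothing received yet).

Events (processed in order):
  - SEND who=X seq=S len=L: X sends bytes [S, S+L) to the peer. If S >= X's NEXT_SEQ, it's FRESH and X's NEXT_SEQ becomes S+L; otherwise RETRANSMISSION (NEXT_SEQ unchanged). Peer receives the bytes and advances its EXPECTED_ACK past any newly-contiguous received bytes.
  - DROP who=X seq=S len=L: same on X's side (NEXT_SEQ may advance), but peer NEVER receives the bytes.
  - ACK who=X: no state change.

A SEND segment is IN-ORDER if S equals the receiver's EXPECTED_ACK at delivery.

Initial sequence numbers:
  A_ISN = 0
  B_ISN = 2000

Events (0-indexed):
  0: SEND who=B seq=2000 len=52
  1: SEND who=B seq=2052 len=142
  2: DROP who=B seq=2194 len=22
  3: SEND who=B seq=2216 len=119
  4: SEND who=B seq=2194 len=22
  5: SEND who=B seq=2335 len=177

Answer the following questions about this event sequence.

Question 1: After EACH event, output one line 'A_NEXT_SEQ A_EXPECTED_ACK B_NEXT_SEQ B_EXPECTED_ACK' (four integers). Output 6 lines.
0 2052 2052 0
0 2194 2194 0
0 2194 2216 0
0 2194 2335 0
0 2335 2335 0
0 2512 2512 0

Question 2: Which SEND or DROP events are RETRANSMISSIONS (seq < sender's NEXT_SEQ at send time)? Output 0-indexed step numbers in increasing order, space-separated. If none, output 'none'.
Answer: 4

Derivation:
Step 0: SEND seq=2000 -> fresh
Step 1: SEND seq=2052 -> fresh
Step 2: DROP seq=2194 -> fresh
Step 3: SEND seq=2216 -> fresh
Step 4: SEND seq=2194 -> retransmit
Step 5: SEND seq=2335 -> fresh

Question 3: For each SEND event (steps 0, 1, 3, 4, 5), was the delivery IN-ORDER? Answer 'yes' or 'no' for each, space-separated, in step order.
Step 0: SEND seq=2000 -> in-order
Step 1: SEND seq=2052 -> in-order
Step 3: SEND seq=2216 -> out-of-order
Step 4: SEND seq=2194 -> in-order
Step 5: SEND seq=2335 -> in-order

Answer: yes yes no yes yes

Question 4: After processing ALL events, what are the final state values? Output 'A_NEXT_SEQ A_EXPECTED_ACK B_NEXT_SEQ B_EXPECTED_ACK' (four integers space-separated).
After event 0: A_seq=0 A_ack=2052 B_seq=2052 B_ack=0
After event 1: A_seq=0 A_ack=2194 B_seq=2194 B_ack=0
After event 2: A_seq=0 A_ack=2194 B_seq=2216 B_ack=0
After event 3: A_seq=0 A_ack=2194 B_seq=2335 B_ack=0
After event 4: A_seq=0 A_ack=2335 B_seq=2335 B_ack=0
After event 5: A_seq=0 A_ack=2512 B_seq=2512 B_ack=0

Answer: 0 2512 2512 0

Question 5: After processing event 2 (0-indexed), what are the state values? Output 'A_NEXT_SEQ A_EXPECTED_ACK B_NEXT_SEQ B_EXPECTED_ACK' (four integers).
After event 0: A_seq=0 A_ack=2052 B_seq=2052 B_ack=0
After event 1: A_seq=0 A_ack=2194 B_seq=2194 B_ack=0
After event 2: A_seq=0 A_ack=2194 B_seq=2216 B_ack=0

0 2194 2216 0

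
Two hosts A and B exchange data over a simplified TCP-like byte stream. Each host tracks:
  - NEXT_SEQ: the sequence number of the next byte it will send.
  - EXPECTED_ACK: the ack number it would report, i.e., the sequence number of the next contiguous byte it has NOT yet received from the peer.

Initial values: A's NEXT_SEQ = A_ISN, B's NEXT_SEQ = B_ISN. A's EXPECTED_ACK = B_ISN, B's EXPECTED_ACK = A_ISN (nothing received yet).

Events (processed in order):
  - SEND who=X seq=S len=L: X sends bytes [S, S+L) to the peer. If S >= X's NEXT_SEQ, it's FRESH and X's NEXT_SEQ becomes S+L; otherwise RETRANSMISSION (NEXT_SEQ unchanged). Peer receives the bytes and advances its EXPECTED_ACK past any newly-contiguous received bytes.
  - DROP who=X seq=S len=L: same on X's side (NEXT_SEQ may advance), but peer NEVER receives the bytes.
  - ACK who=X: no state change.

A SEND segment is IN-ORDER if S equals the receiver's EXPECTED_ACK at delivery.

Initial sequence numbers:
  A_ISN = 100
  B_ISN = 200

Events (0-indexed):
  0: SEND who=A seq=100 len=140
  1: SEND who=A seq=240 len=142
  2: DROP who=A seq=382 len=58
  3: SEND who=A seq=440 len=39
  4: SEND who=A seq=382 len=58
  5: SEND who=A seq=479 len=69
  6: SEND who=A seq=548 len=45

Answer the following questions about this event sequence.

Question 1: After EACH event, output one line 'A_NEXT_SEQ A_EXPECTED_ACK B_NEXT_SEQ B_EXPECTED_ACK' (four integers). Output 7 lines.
240 200 200 240
382 200 200 382
440 200 200 382
479 200 200 382
479 200 200 479
548 200 200 548
593 200 200 593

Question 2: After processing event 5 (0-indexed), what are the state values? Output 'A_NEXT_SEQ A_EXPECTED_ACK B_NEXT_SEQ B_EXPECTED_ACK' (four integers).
After event 0: A_seq=240 A_ack=200 B_seq=200 B_ack=240
After event 1: A_seq=382 A_ack=200 B_seq=200 B_ack=382
After event 2: A_seq=440 A_ack=200 B_seq=200 B_ack=382
After event 3: A_seq=479 A_ack=200 B_seq=200 B_ack=382
After event 4: A_seq=479 A_ack=200 B_seq=200 B_ack=479
After event 5: A_seq=548 A_ack=200 B_seq=200 B_ack=548

548 200 200 548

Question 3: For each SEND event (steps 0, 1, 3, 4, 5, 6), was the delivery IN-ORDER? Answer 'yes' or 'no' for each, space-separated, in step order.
Step 0: SEND seq=100 -> in-order
Step 1: SEND seq=240 -> in-order
Step 3: SEND seq=440 -> out-of-order
Step 4: SEND seq=382 -> in-order
Step 5: SEND seq=479 -> in-order
Step 6: SEND seq=548 -> in-order

Answer: yes yes no yes yes yes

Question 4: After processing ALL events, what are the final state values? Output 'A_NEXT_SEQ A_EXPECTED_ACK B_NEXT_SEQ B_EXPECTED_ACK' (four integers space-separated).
Answer: 593 200 200 593

Derivation:
After event 0: A_seq=240 A_ack=200 B_seq=200 B_ack=240
After event 1: A_seq=382 A_ack=200 B_seq=200 B_ack=382
After event 2: A_seq=440 A_ack=200 B_seq=200 B_ack=382
After event 3: A_seq=479 A_ack=200 B_seq=200 B_ack=382
After event 4: A_seq=479 A_ack=200 B_seq=200 B_ack=479
After event 5: A_seq=548 A_ack=200 B_seq=200 B_ack=548
After event 6: A_seq=593 A_ack=200 B_seq=200 B_ack=593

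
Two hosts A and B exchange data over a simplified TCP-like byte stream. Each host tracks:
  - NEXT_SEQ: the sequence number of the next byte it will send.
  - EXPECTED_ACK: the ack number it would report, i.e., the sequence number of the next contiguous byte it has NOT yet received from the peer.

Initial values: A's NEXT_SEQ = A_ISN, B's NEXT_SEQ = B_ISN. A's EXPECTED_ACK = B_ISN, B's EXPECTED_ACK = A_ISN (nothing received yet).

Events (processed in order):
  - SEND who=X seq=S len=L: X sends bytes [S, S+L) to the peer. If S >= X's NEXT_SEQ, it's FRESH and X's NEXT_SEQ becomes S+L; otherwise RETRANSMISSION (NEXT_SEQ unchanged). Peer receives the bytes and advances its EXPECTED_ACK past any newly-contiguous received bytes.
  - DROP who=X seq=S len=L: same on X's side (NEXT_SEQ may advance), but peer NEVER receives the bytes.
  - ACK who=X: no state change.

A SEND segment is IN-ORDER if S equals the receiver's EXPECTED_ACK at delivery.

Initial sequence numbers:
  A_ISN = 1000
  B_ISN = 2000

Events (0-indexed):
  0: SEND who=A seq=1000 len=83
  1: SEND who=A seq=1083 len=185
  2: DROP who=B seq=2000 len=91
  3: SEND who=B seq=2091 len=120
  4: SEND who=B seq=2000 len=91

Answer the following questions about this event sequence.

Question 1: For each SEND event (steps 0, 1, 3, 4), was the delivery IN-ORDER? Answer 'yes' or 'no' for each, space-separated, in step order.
Step 0: SEND seq=1000 -> in-order
Step 1: SEND seq=1083 -> in-order
Step 3: SEND seq=2091 -> out-of-order
Step 4: SEND seq=2000 -> in-order

Answer: yes yes no yes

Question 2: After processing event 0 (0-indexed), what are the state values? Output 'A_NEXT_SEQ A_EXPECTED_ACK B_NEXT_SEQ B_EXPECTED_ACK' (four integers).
After event 0: A_seq=1083 A_ack=2000 B_seq=2000 B_ack=1083

1083 2000 2000 1083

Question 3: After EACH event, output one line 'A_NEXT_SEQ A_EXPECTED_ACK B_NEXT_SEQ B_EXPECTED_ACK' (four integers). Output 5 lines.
1083 2000 2000 1083
1268 2000 2000 1268
1268 2000 2091 1268
1268 2000 2211 1268
1268 2211 2211 1268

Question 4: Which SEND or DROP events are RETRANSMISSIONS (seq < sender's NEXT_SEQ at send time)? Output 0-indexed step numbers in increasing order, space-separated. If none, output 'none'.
Step 0: SEND seq=1000 -> fresh
Step 1: SEND seq=1083 -> fresh
Step 2: DROP seq=2000 -> fresh
Step 3: SEND seq=2091 -> fresh
Step 4: SEND seq=2000 -> retransmit

Answer: 4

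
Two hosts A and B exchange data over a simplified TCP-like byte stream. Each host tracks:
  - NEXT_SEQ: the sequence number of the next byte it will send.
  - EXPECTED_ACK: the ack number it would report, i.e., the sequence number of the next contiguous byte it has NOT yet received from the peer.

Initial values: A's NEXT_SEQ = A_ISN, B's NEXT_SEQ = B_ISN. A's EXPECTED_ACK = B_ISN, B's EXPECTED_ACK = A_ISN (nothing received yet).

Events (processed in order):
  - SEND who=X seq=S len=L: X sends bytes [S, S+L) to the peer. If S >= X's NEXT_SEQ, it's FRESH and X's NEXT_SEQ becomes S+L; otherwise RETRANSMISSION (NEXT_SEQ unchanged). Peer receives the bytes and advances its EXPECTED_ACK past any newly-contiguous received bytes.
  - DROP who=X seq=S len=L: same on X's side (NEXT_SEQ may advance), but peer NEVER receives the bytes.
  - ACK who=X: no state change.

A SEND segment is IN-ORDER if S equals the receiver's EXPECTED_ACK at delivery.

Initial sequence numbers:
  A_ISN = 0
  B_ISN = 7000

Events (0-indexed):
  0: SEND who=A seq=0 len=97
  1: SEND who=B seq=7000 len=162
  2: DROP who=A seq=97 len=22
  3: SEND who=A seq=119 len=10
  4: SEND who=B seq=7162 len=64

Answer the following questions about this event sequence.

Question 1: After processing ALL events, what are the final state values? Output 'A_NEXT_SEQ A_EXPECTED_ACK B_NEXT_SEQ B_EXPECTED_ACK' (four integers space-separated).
Answer: 129 7226 7226 97

Derivation:
After event 0: A_seq=97 A_ack=7000 B_seq=7000 B_ack=97
After event 1: A_seq=97 A_ack=7162 B_seq=7162 B_ack=97
After event 2: A_seq=119 A_ack=7162 B_seq=7162 B_ack=97
After event 3: A_seq=129 A_ack=7162 B_seq=7162 B_ack=97
After event 4: A_seq=129 A_ack=7226 B_seq=7226 B_ack=97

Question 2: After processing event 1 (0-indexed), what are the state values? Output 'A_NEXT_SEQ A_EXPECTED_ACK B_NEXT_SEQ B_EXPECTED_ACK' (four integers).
After event 0: A_seq=97 A_ack=7000 B_seq=7000 B_ack=97
After event 1: A_seq=97 A_ack=7162 B_seq=7162 B_ack=97

97 7162 7162 97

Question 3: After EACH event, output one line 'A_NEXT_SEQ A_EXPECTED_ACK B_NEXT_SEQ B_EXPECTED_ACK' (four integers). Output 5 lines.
97 7000 7000 97
97 7162 7162 97
119 7162 7162 97
129 7162 7162 97
129 7226 7226 97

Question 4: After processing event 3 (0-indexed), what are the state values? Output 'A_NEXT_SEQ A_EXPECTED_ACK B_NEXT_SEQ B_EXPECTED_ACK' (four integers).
After event 0: A_seq=97 A_ack=7000 B_seq=7000 B_ack=97
After event 1: A_seq=97 A_ack=7162 B_seq=7162 B_ack=97
After event 2: A_seq=119 A_ack=7162 B_seq=7162 B_ack=97
After event 3: A_seq=129 A_ack=7162 B_seq=7162 B_ack=97

129 7162 7162 97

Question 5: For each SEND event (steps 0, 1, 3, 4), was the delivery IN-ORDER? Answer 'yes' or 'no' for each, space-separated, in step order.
Answer: yes yes no yes

Derivation:
Step 0: SEND seq=0 -> in-order
Step 1: SEND seq=7000 -> in-order
Step 3: SEND seq=119 -> out-of-order
Step 4: SEND seq=7162 -> in-order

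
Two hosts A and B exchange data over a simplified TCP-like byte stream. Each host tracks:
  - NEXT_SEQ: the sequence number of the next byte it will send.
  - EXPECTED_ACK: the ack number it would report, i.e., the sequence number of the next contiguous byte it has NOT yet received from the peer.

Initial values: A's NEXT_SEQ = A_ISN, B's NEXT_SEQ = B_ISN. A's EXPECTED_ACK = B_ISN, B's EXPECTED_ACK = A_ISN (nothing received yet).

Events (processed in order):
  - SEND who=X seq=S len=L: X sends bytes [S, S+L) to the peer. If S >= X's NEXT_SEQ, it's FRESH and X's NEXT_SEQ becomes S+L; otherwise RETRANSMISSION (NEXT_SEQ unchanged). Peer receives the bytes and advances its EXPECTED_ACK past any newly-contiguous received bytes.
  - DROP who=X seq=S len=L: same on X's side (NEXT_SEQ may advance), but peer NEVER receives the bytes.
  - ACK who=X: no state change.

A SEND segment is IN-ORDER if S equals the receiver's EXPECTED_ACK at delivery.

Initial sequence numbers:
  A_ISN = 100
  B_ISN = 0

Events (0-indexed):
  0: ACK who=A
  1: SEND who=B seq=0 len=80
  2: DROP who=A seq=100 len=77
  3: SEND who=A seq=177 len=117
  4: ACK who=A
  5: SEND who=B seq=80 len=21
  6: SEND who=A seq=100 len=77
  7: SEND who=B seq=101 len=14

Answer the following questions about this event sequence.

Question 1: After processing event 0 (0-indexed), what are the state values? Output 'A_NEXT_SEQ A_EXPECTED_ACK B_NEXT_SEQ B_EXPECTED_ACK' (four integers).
After event 0: A_seq=100 A_ack=0 B_seq=0 B_ack=100

100 0 0 100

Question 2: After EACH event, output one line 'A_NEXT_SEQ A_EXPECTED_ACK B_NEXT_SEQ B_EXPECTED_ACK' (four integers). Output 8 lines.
100 0 0 100
100 80 80 100
177 80 80 100
294 80 80 100
294 80 80 100
294 101 101 100
294 101 101 294
294 115 115 294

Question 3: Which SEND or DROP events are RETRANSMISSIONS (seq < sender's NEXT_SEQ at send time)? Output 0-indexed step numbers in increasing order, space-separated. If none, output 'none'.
Answer: 6

Derivation:
Step 1: SEND seq=0 -> fresh
Step 2: DROP seq=100 -> fresh
Step 3: SEND seq=177 -> fresh
Step 5: SEND seq=80 -> fresh
Step 6: SEND seq=100 -> retransmit
Step 7: SEND seq=101 -> fresh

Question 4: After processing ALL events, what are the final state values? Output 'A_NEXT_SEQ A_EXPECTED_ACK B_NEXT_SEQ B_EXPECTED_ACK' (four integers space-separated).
Answer: 294 115 115 294

Derivation:
After event 0: A_seq=100 A_ack=0 B_seq=0 B_ack=100
After event 1: A_seq=100 A_ack=80 B_seq=80 B_ack=100
After event 2: A_seq=177 A_ack=80 B_seq=80 B_ack=100
After event 3: A_seq=294 A_ack=80 B_seq=80 B_ack=100
After event 4: A_seq=294 A_ack=80 B_seq=80 B_ack=100
After event 5: A_seq=294 A_ack=101 B_seq=101 B_ack=100
After event 6: A_seq=294 A_ack=101 B_seq=101 B_ack=294
After event 7: A_seq=294 A_ack=115 B_seq=115 B_ack=294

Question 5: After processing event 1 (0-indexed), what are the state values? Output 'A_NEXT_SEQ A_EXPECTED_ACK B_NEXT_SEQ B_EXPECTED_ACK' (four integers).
After event 0: A_seq=100 A_ack=0 B_seq=0 B_ack=100
After event 1: A_seq=100 A_ack=80 B_seq=80 B_ack=100

100 80 80 100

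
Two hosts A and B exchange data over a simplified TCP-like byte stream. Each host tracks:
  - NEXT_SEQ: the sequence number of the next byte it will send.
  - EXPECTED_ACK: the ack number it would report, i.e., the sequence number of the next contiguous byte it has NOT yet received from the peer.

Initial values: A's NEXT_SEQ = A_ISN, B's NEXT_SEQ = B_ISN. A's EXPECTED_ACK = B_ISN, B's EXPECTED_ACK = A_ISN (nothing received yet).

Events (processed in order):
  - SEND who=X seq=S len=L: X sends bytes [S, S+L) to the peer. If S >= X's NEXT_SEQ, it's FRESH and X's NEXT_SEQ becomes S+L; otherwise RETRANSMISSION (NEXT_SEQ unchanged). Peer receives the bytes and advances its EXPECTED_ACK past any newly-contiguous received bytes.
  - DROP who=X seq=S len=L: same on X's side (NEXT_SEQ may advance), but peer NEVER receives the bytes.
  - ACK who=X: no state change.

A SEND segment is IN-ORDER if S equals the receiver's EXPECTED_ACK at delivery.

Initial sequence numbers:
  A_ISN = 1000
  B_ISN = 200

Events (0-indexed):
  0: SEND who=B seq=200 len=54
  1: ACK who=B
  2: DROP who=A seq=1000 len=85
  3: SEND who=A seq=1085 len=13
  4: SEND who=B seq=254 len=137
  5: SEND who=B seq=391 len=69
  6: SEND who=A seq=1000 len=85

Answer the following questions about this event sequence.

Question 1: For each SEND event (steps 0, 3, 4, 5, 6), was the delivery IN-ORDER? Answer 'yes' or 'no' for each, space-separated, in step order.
Answer: yes no yes yes yes

Derivation:
Step 0: SEND seq=200 -> in-order
Step 3: SEND seq=1085 -> out-of-order
Step 4: SEND seq=254 -> in-order
Step 5: SEND seq=391 -> in-order
Step 6: SEND seq=1000 -> in-order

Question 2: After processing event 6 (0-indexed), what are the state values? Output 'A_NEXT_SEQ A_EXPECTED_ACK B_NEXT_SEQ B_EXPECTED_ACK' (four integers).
After event 0: A_seq=1000 A_ack=254 B_seq=254 B_ack=1000
After event 1: A_seq=1000 A_ack=254 B_seq=254 B_ack=1000
After event 2: A_seq=1085 A_ack=254 B_seq=254 B_ack=1000
After event 3: A_seq=1098 A_ack=254 B_seq=254 B_ack=1000
After event 4: A_seq=1098 A_ack=391 B_seq=391 B_ack=1000
After event 5: A_seq=1098 A_ack=460 B_seq=460 B_ack=1000
After event 6: A_seq=1098 A_ack=460 B_seq=460 B_ack=1098

1098 460 460 1098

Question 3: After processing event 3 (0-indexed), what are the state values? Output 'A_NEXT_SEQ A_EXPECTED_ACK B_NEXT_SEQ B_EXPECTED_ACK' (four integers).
After event 0: A_seq=1000 A_ack=254 B_seq=254 B_ack=1000
After event 1: A_seq=1000 A_ack=254 B_seq=254 B_ack=1000
After event 2: A_seq=1085 A_ack=254 B_seq=254 B_ack=1000
After event 3: A_seq=1098 A_ack=254 B_seq=254 B_ack=1000

1098 254 254 1000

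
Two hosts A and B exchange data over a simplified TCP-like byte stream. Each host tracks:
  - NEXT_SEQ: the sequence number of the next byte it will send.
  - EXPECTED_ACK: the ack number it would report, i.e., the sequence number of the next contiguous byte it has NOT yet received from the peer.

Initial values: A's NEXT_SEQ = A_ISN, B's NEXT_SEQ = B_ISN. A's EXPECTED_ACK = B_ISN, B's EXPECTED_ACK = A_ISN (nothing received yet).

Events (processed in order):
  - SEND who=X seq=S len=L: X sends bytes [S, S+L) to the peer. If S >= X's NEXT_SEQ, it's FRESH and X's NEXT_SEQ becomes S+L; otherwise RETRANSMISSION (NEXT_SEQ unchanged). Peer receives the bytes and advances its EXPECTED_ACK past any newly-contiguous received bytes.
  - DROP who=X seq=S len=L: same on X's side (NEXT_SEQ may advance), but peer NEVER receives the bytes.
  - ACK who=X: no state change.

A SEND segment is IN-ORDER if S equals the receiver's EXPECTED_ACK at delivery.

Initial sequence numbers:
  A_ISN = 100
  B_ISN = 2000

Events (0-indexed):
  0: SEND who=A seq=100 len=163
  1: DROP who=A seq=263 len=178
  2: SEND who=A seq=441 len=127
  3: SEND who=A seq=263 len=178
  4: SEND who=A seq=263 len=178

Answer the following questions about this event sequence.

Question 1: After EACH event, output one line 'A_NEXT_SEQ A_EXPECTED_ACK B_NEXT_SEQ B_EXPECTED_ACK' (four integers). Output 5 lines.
263 2000 2000 263
441 2000 2000 263
568 2000 2000 263
568 2000 2000 568
568 2000 2000 568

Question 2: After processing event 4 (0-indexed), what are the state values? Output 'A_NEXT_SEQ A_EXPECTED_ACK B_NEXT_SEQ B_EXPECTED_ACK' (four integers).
After event 0: A_seq=263 A_ack=2000 B_seq=2000 B_ack=263
After event 1: A_seq=441 A_ack=2000 B_seq=2000 B_ack=263
After event 2: A_seq=568 A_ack=2000 B_seq=2000 B_ack=263
After event 3: A_seq=568 A_ack=2000 B_seq=2000 B_ack=568
After event 4: A_seq=568 A_ack=2000 B_seq=2000 B_ack=568

568 2000 2000 568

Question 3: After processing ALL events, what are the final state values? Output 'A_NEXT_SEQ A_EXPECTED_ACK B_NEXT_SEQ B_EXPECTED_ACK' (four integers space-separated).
Answer: 568 2000 2000 568

Derivation:
After event 0: A_seq=263 A_ack=2000 B_seq=2000 B_ack=263
After event 1: A_seq=441 A_ack=2000 B_seq=2000 B_ack=263
After event 2: A_seq=568 A_ack=2000 B_seq=2000 B_ack=263
After event 3: A_seq=568 A_ack=2000 B_seq=2000 B_ack=568
After event 4: A_seq=568 A_ack=2000 B_seq=2000 B_ack=568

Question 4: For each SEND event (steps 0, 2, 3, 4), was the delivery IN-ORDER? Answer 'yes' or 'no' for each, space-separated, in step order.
Answer: yes no yes no

Derivation:
Step 0: SEND seq=100 -> in-order
Step 2: SEND seq=441 -> out-of-order
Step 3: SEND seq=263 -> in-order
Step 4: SEND seq=263 -> out-of-order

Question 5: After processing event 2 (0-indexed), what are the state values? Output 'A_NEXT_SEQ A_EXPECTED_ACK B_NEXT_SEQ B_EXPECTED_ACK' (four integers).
After event 0: A_seq=263 A_ack=2000 B_seq=2000 B_ack=263
After event 1: A_seq=441 A_ack=2000 B_seq=2000 B_ack=263
After event 2: A_seq=568 A_ack=2000 B_seq=2000 B_ack=263

568 2000 2000 263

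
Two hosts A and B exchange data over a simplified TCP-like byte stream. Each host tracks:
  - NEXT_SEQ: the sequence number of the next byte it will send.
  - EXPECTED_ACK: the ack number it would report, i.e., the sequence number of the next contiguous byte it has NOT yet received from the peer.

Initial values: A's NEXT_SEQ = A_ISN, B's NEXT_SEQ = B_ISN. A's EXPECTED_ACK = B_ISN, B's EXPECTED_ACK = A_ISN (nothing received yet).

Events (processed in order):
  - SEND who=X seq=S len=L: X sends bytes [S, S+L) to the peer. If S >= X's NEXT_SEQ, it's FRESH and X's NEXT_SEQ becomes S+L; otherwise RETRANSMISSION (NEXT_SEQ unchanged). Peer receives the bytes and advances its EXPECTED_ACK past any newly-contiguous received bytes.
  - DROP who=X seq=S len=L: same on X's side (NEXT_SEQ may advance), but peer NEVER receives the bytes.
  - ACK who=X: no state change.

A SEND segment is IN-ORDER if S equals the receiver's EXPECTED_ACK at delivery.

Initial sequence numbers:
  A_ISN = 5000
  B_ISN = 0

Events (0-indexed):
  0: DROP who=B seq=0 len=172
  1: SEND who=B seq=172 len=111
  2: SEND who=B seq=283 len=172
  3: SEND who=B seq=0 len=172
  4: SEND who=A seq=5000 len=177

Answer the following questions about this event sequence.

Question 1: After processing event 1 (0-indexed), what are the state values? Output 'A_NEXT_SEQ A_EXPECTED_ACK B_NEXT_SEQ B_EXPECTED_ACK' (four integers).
After event 0: A_seq=5000 A_ack=0 B_seq=172 B_ack=5000
After event 1: A_seq=5000 A_ack=0 B_seq=283 B_ack=5000

5000 0 283 5000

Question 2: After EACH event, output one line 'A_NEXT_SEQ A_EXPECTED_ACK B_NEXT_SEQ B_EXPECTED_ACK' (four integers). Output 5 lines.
5000 0 172 5000
5000 0 283 5000
5000 0 455 5000
5000 455 455 5000
5177 455 455 5177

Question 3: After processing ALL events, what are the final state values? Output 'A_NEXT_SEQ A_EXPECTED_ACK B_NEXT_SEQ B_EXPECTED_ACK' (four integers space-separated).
After event 0: A_seq=5000 A_ack=0 B_seq=172 B_ack=5000
After event 1: A_seq=5000 A_ack=0 B_seq=283 B_ack=5000
After event 2: A_seq=5000 A_ack=0 B_seq=455 B_ack=5000
After event 3: A_seq=5000 A_ack=455 B_seq=455 B_ack=5000
After event 4: A_seq=5177 A_ack=455 B_seq=455 B_ack=5177

Answer: 5177 455 455 5177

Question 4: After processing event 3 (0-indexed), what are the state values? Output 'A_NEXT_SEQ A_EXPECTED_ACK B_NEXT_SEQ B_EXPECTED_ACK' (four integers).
After event 0: A_seq=5000 A_ack=0 B_seq=172 B_ack=5000
After event 1: A_seq=5000 A_ack=0 B_seq=283 B_ack=5000
After event 2: A_seq=5000 A_ack=0 B_seq=455 B_ack=5000
After event 3: A_seq=5000 A_ack=455 B_seq=455 B_ack=5000

5000 455 455 5000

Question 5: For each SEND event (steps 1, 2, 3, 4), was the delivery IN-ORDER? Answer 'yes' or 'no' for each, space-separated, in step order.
Answer: no no yes yes

Derivation:
Step 1: SEND seq=172 -> out-of-order
Step 2: SEND seq=283 -> out-of-order
Step 3: SEND seq=0 -> in-order
Step 4: SEND seq=5000 -> in-order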